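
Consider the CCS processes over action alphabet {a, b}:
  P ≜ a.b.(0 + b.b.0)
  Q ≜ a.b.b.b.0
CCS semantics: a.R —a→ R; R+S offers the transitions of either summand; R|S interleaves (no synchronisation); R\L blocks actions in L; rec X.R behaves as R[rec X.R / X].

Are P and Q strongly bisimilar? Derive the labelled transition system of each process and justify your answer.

P ~ Q

LTS(P): 5 reachable states
  u0 = a.b.(0 + b.b.0) ⊢ ··a··> u1
  u1 = b.(0 + b.b.0) ⊢ ··b··> u2
  u2 = 0 + b.b.0 ⊢ ··b··> u3
  u3 = b.0 ⊢ ··b··> u4
  u4 = 0 ⊢ ·
LTS(Q): 5 reachable states
  v0 = a.b.b.b.0 ⊢ ··a··> v1
  v1 = b.b.b.0 ⊢ ··b··> v2
  v2 = b.b.0 ⊢ ··b··> v3
  v3 = b.0 ⊢ ··b··> v4
  v4 = 0 ⊢ ·
Partition-refinement fixed point:
  B0 = {u0, v0}
  B1 = {u1, v1}
  B2 = {u2, v2}
  B3 = {u3, v3}
  B4 = {u4, v4}
u0 ∈ B0, v0 ∈ B0 → same block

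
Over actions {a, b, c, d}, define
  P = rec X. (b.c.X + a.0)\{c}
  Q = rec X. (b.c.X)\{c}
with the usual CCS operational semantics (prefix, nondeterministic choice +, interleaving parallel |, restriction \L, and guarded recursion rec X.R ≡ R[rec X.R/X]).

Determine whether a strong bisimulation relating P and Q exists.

P ≁ Q

Reachable graph of P (3 states):
  s0 = rec X. (b.c.X + a.0)\{c} | —a→ s1, —b→ s2
  s1 = 0\{c} | ∅
  s2 = (c.(rec X. (b.c.X + a.0)\{c}))\{c} | ∅
Reachable graph of Q (2 states):
  t0 = rec X. (b.c.X)\{c} | —b→ t1
  t1 = (c.(rec X. (b.c.X)\{c}))\{c} | ∅
Partition-refinement fixed point:
  B0 = {s0}
  B1 = {s1, s2, t1}
  B2 = {t0}
s0 ∈ B0, t0 ∈ B2 → different blocks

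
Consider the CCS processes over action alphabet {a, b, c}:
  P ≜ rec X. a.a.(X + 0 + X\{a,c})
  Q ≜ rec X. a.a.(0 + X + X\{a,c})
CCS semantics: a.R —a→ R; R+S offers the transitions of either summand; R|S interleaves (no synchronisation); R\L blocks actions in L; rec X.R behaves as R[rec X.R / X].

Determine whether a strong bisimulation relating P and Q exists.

P's transition system — 3 states:
  s0 = rec X. a.a.(X + 0 + X\{a,c}) has moves —a→ s1
  s1 = a.((rec X. a.a.(X + 0 + X\{a,c})) + 0 + (rec X. a.a.(X + 0 + X\{a,c}))\{a,c}) has moves —a→ s2
  s2 = (rec X. a.a.(X + 0 + X\{a,c})) + 0 + (rec X. a.a.(X + 0 + X\{a,c}))\{a,c} has moves —a→ s1
Q's transition system — 3 states:
  t0 = rec X. a.a.(0 + X + X\{a,c}) has moves —a→ t1
  t1 = a.(0 + (rec X. a.a.(0 + X + X\{a,c})) + (rec X. a.a.(0 + X + X\{a,c}))\{a,c}) has moves —a→ t2
  t2 = 0 + (rec X. a.a.(0 + X + X\{a,c})) + (rec X. a.a.(0 + X + X\{a,c}))\{a,c} has moves —a→ t1
Coarsest stable partition (strong bisimilarity classes):
  B0 = {s0, s1, s2, t0, t1, t2}
s0 ∈ B0, t0 ∈ B0 → same block

P ~ Q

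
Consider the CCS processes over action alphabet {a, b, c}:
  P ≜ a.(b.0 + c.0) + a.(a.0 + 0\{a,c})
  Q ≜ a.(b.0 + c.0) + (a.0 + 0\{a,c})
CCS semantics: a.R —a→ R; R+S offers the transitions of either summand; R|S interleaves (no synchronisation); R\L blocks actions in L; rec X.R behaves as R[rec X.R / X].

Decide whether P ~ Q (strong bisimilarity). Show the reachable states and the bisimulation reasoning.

LTS(P): 4 reachable states
  u0 = a.(b.0 + c.0) + a.(a.0 + 0\{a,c}) | --a--▸ u1, --a--▸ u2
  u1 = a.0 + 0\{a,c} | --a--▸ u3
  u2 = b.0 + c.0 | --b--▸ u3, --c--▸ u3
  u3 = 0 | (no moves)
LTS(Q): 3 reachable states
  v0 = a.(b.0 + c.0) + (a.0 + 0\{a,c}) | --a--▸ v1, --a--▸ v2
  v1 = 0 | (no moves)
  v2 = b.0 + c.0 | --b--▸ v1, --c--▸ v1
Bisimilarity quotient blocks:
  B0 = {u0}
  B1 = {u2, v2}
  B2 = {u3, v1}
  B3 = {u1}
  B4 = {v0}
u0 ∈ B0, v0 ∈ B4 → different blocks

P ≁ Q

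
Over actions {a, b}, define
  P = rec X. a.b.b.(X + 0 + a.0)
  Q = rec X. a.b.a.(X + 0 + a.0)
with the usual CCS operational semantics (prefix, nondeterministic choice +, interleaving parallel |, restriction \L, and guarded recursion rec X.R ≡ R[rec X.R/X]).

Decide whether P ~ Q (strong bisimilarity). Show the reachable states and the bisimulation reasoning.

NO

Reachable graph of P (5 states):
  s0 = rec X. a.b.b.(X + 0 + a.0) has moves --a--▸ s1
  s1 = b.b.((rec X. a.b.b.(X + 0 + a.0)) + 0 + a.0) has moves --b--▸ s2
  s2 = b.((rec X. a.b.b.(X + 0 + a.0)) + 0 + a.0) has moves --b--▸ s3
  s3 = (rec X. a.b.b.(X + 0 + a.0)) + 0 + a.0 has moves --a--▸ s1, --a--▸ s4
  s4 = 0 has moves ·
Reachable graph of Q (5 states):
  t0 = rec X. a.b.a.(X + 0 + a.0) has moves --a--▸ t1
  t1 = b.a.((rec X. a.b.a.(X + 0 + a.0)) + 0 + a.0) has moves --b--▸ t2
  t2 = a.((rec X. a.b.a.(X + 0 + a.0)) + 0 + a.0) has moves --a--▸ t3
  t3 = (rec X. a.b.a.(X + 0 + a.0)) + 0 + a.0 has moves --a--▸ t1, --a--▸ t4
  t4 = 0 has moves ·
Coarsest stable partition (strong bisimilarity classes):
  B0 = {s0}
  B1 = {s1}
  B2 = {s2}
  B3 = {s3}
  B4 = {s4, t4}
  B5 = {t0}
  B6 = {t1}
  B7 = {t2}
  B8 = {t3}
s0 ∈ B0, t0 ∈ B5 → different blocks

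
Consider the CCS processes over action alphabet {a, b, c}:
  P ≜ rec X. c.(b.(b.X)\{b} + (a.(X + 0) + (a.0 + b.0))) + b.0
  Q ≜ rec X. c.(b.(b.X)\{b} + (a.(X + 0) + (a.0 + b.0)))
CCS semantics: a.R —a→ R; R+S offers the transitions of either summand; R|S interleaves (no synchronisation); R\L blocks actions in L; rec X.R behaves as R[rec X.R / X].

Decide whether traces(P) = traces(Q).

traces(P) ≠ traces(Q) — witness ⟨b⟩

P's transition system — 5 states:
  u0 = rec X. c.(b.(b.X)\{b} + (a.(X + 0) + (a.0 + b.0))) + b.0 | =b=> u1, =c=> u2
  u1 = 0 | stopped
  u2 = b.(b.(rec X. c.(b.(b.X)\{b} + (a.(X + 0) + (a.0 + b.0))) + b.0))\{b} + (a.((rec X. c.(b.(b.X)\{b} + (a.(X + 0) + (a.0 + b.0))) + b.0) + 0) + (a.0 + b.0)) | =a=> u1, =a=> u3, =b=> u1, =b=> u4
  u3 = (rec X. c.(b.(b.X)\{b} + (a.(X + 0) + (a.0 + b.0))) + b.0) + 0 | =b=> u1, =c=> u2
  u4 = (b.(rec X. c.(b.(b.X)\{b} + (a.(X + 0) + (a.0 + b.0))) + b.0))\{b} | stopped
Q's transition system — 5 states:
  v0 = rec X. c.(b.(b.X)\{b} + (a.(X + 0) + (a.0 + b.0))) | =c=> v1
  v1 = b.(b.(rec X. c.(b.(b.X)\{b} + (a.(X + 0) + (a.0 + b.0)))))\{b} + (a.((rec X. c.(b.(b.X)\{b} + (a.(X + 0) + (a.0 + b.0)))) + 0) + (a.0 + b.0)) | =a=> v2, =a=> v3, =b=> v3, =b=> v4
  v2 = (rec X. c.(b.(b.X)\{b} + (a.(X + 0) + (a.0 + b.0)))) + 0 | =c=> v1
  v3 = 0 | stopped
  v4 = (b.(rec X. c.(b.(b.X)\{b} + (a.(X + 0) + (a.0 + b.0)))))\{b} | stopped
Run σ = ⟨b⟩ on P: start {u0}
  step 1 (b): {u1}
  ✓ P
Run σ = ⟨b⟩ on Q: start {v0}
  step 1 (b): ∅ (Q stuck)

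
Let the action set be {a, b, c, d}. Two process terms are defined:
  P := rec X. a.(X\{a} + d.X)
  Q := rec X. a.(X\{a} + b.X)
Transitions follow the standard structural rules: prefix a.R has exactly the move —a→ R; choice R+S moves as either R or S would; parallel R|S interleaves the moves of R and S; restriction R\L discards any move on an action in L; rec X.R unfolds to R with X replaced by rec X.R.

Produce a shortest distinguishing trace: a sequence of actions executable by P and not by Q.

ad

Reachable graph of P (2 states):
  u0 = rec X. a.(X\{a} + d.X) → -a-> u1
  u1 = (rec X. a.(X\{a} + d.X))\{a} + d.(rec X. a.(X\{a} + d.X)) → -d-> u0
Reachable graph of Q (2 states):
  v0 = rec X. a.(X\{a} + b.X) → -a-> v1
  v1 = (rec X. a.(X\{a} + b.X))\{a} + b.(rec X. a.(X\{a} + b.X)) → -b-> v0
Trace ⟨ad⟩ through P, begin at {u0}:
  [1] a ⇒ {u1}
  [2] d ⇒ {u0}
  — P admits the full trace.
Trace ⟨ad⟩ through Q, begin at {v0}:
  [1] a ⇒ {v1}
  [2] d ⇒ ∅ (Q stuck)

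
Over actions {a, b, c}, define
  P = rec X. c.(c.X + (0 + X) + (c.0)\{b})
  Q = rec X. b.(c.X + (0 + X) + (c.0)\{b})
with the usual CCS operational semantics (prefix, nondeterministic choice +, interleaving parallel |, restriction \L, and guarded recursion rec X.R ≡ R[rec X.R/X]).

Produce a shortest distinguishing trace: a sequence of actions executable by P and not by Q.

c

LTS(P): 3 reachable states
  m0 = rec X. c.(c.X + (0 + X) + (c.0)\{b}) ⊢ —c→ m1
  m1 = c.(rec X. c.(c.X + (0 + X) + (c.0)\{b})) + (0 + (rec X. c.(c.X + (0 + X) + (c.0)\{b}))) + (c.0)\{b} ⊢ —c→ m0, —c→ m1, —c→ m2
  m2 = 0\{b} ⊢ deadlocked
LTS(Q): 3 reachable states
  n0 = rec X. b.(c.X + (0 + X) + (c.0)\{b}) ⊢ —b→ n1
  n1 = c.(rec X. b.(c.X + (0 + X) + (c.0)\{b})) + (0 + (rec X. b.(c.X + (0 + X) + (c.0)\{b}))) + (c.0)\{b} ⊢ —b→ n1, —c→ n0, —c→ n2
  n2 = 0\{b} ⊢ deadlocked
Run σ = ⟨c⟩ on P: start {m0}
  [1] c ⇒ {m1}
  — P admits the full trace.
Run σ = ⟨c⟩ on Q: start {n0}
  [1] c ⇒ ∅ (Q stuck)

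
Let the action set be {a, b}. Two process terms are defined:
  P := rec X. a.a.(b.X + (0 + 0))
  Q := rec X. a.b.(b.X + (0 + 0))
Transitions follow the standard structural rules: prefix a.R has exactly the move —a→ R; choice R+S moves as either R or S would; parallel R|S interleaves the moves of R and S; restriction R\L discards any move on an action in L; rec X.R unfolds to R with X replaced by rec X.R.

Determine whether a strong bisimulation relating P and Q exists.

LTS(P): 3 reachable states
  m0 = rec X. a.a.(b.X + (0 + 0)) has moves --a--▸ m1
  m1 = a.(b.(rec X. a.a.(b.X + (0 + 0))) + (0 + 0)) has moves --a--▸ m2
  m2 = b.(rec X. a.a.(b.X + (0 + 0))) + (0 + 0) has moves --b--▸ m0
LTS(Q): 3 reachable states
  n0 = rec X. a.b.(b.X + (0 + 0)) has moves --a--▸ n1
  n1 = b.(b.(rec X. a.b.(b.X + (0 + 0))) + (0 + 0)) has moves --b--▸ n2
  n2 = b.(rec X. a.b.(b.X + (0 + 0))) + (0 + 0) has moves --b--▸ n0
Bisimilarity quotient blocks:
  B0 = {m0}
  B1 = {m1}
  B2 = {m2}
  B3 = {n0}
  B4 = {n1}
  B5 = {n2}
m0 ∈ B0, n0 ∈ B3 → different blocks

P ≁ Q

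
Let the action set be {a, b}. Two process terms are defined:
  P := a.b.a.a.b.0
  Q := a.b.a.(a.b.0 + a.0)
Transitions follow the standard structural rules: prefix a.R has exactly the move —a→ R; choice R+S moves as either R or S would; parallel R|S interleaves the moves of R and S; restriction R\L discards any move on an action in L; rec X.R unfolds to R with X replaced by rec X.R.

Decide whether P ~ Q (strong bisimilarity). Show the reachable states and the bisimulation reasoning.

not bisimilar

LTS(P): 6 reachable states
  m0 = a.b.a.a.b.0 :: -a-> m1
  m1 = b.a.a.b.0 :: -b-> m2
  m2 = a.a.b.0 :: -a-> m3
  m3 = a.b.0 :: -a-> m4
  m4 = b.0 :: -b-> m5
  m5 = 0 :: stopped
LTS(Q): 6 reachable states
  n0 = a.b.a.(a.b.0 + a.0) :: -a-> n1
  n1 = b.a.(a.b.0 + a.0) :: -b-> n2
  n2 = a.(a.b.0 + a.0) :: -a-> n3
  n3 = a.b.0 + a.0 :: -a-> n4, -a-> n5
  n4 = 0 :: stopped
  n5 = b.0 :: -b-> n4
Coarsest stable partition (strong bisimilarity classes):
  B0 = {m0}
  B1 = {m1}
  B2 = {m2}
  B3 = {m3}
  B4 = {m4, n5}
  B5 = {m5, n4}
  B6 = {n0}
  B7 = {n1}
  B8 = {n2}
  B9 = {n3}
m0 ∈ B0, n0 ∈ B6 → different blocks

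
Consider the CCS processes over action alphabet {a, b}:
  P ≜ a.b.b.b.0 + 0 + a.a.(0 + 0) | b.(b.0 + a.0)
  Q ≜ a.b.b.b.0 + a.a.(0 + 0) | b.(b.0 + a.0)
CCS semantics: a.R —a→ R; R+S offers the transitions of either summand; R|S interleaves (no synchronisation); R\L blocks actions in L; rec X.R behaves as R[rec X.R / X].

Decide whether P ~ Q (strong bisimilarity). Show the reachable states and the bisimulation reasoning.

YES

Reachable graph of P (13 states):
  s0 = a.b.b.b.0 + 0 + a.a.(0 + 0) | b.(b.0 + a.0) :: -a-> s1, -a-> s2, -b-> s3
  s1 = a.(0 + 0) | b.(b.0 + a.0) :: -a-> s4, -b-> s5
  s2 = b.b.b.0 :: -b-> s6
  s3 = a.a.(0 + 0) | (b.0 + a.0) :: -a-> s5, -a-> s7, -b-> s7
  s4 = (0 + 0) | b.(b.0 + a.0) :: -b-> s8
  s5 = a.(0 + 0) | (b.0 + a.0) :: -a-> s8, -a-> s9, -b-> s9
  s6 = b.b.0 :: -b-> s10
  s7 = a.a.(0 + 0) | 0 :: -a-> s9
  s8 = (0 + 0) | (b.0 + a.0) :: -a-> s11, -b-> s11
  s9 = a.(0 + 0) | 0 :: -a-> s11
  s10 = b.0 :: -b-> s12
  s11 = (0 + 0) | 0 :: deadlocked
  s12 = 0 :: deadlocked
Reachable graph of Q (13 states):
  t0 = a.b.b.b.0 + a.a.(0 + 0) | b.(b.0 + a.0) :: -a-> t1, -a-> t2, -b-> t3
  t1 = a.(0 + 0) | b.(b.0 + a.0) :: -a-> t4, -b-> t5
  t2 = b.b.b.0 :: -b-> t6
  t3 = a.a.(0 + 0) | (b.0 + a.0) :: -a-> t5, -a-> t7, -b-> t7
  t4 = (0 + 0) | b.(b.0 + a.0) :: -b-> t8
  t5 = a.(0 + 0) | (b.0 + a.0) :: -a-> t8, -a-> t9, -b-> t9
  t6 = b.b.0 :: -b-> t10
  t7 = a.a.(0 + 0) | 0 :: -a-> t9
  t8 = (0 + 0) | (b.0 + a.0) :: -a-> t11, -b-> t11
  t9 = a.(0 + 0) | 0 :: -a-> t11
  t10 = b.0 :: -b-> t12
  t11 = (0 + 0) | 0 :: deadlocked
  t12 = 0 :: deadlocked
Coarsest stable partition (strong bisimilarity classes):
  B0 = {s0, t0}
  B1 = {s3, t3}
  B2 = {s7, t7}
  B3 = {s9, t9}
  B4 = {s11, s12, t11, t12}
  B5 = {s5, t5}
  B6 = {s8, t8}
  B7 = {s1, t1}
  B8 = {s4, t4}
  B9 = {s2, t2}
  B10 = {s6, t6}
  B11 = {s10, t10}
s0 ∈ B0, t0 ∈ B0 → same block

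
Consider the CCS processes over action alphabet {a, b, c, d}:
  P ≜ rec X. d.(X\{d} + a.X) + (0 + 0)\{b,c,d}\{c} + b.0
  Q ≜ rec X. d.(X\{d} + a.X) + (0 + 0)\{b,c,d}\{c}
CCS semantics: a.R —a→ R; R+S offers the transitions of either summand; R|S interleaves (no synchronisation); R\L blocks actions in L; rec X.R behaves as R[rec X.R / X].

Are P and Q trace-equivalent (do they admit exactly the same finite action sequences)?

NO — witness ⟨b⟩

LTS(P): 4 reachable states
  p0 = rec X. d.(X\{d} + a.X) + (0 + 0)\{b,c,d}\{c} + b.0 has moves --b--▸ p1, --d--▸ p2
  p1 = 0 has moves ∅
  p2 = (rec X. d.(X\{d} + a.X) + (0 + 0)\{b,c,d}\{c} + b.0)\{d} + a.(rec X. d.(X\{d} + a.X) + (0 + 0)\{b,c,d}\{c} + b.0) has moves --a--▸ p0, --b--▸ p3
  p3 = 0\{d} has moves ∅
LTS(Q): 2 reachable states
  q0 = rec X. d.(X\{d} + a.X) + (0 + 0)\{b,c,d}\{c} has moves --d--▸ q1
  q1 = (rec X. d.(X\{d} + a.X) + (0 + 0)\{b,c,d}\{c})\{d} + a.(rec X. d.(X\{d} + a.X) + (0 + 0)\{b,c,d}\{c}) has moves --a--▸ q0
Executing b from P (initial set {p0}):
  step 1 (b): {p1}
  — P admits the full trace.
Executing b from Q (initial set {q0}):
  step 1 (b): ∅ (Q stuck)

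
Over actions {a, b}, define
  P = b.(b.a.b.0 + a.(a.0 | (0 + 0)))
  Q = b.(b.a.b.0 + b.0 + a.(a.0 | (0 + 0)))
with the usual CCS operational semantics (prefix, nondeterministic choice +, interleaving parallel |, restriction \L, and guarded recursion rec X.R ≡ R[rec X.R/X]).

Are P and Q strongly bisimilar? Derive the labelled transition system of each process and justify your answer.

P ≁ Q

LTS(P): 7 reachable states
  s0 = b.(b.a.b.0 + a.(a.0 | (0 + 0))) → =b=> s1
  s1 = b.a.b.0 + a.(a.0 | (0 + 0)) → =a=> s2, =b=> s3
  s2 = a.0 | (0 + 0) → =a=> s4
  s3 = a.b.0 → =a=> s5
  s4 = 0 | (0 + 0) → (no moves)
  s5 = b.0 → =b=> s6
  s6 = 0 → (no moves)
LTS(Q): 7 reachable states
  t0 = b.(b.a.b.0 + b.0 + a.(a.0 | (0 + 0))) → =b=> t1
  t1 = b.a.b.0 + b.0 + a.(a.0 | (0 + 0)) → =a=> t2, =b=> t3, =b=> t4
  t2 = a.0 | (0 + 0) → =a=> t5
  t3 = 0 → (no moves)
  t4 = a.b.0 → =a=> t6
  t5 = 0 | (0 + 0) → (no moves)
  t6 = b.0 → =b=> t3
Partition-refinement fixed point:
  B0 = {s0}
  B1 = {s1}
  B2 = {s2, t2}
  B3 = {s4, s6, t3, t5}
  B4 = {s3, t4}
  B5 = {s5, t6}
  B6 = {t0}
  B7 = {t1}
s0 ∈ B0, t0 ∈ B6 → different blocks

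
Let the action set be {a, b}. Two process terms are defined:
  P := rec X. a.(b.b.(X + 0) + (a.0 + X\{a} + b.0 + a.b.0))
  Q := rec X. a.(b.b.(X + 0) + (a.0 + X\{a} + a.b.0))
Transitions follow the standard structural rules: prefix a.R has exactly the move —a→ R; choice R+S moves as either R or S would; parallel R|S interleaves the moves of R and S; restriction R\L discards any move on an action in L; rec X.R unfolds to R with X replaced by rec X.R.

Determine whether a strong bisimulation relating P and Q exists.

LTS(P): 6 reachable states
  m0 = rec X. a.(b.b.(X + 0) + (a.0 + X\{a} + b.0 + a.b.0)) | --a--▸ m1
  m1 = b.b.((rec X. a.(b.b.(X + 0) + (a.0 + X\{a} + b.0 + a.b.0))) + 0) + (a.0 + (rec X. a.(b.b.(X + 0) + (a.0 + X\{a} + b.0 + a.b.0)))\{a} + b.0 + a.b.0) | --a--▸ m2, --a--▸ m3, --b--▸ m2, --b--▸ m4
  m2 = 0 | stopped
  m3 = b.0 | --b--▸ m2
  m4 = b.((rec X. a.(b.b.(X + 0) + (a.0 + X\{a} + b.0 + a.b.0))) + 0) | --b--▸ m5
  m5 = (rec X. a.(b.b.(X + 0) + (a.0 + X\{a} + b.0 + a.b.0))) + 0 | --a--▸ m1
LTS(Q): 6 reachable states
  n0 = rec X. a.(b.b.(X + 0) + (a.0 + X\{a} + a.b.0)) | --a--▸ n1
  n1 = b.b.((rec X. a.(b.b.(X + 0) + (a.0 + X\{a} + a.b.0))) + 0) + (a.0 + (rec X. a.(b.b.(X + 0) + (a.0 + X\{a} + a.b.0)))\{a} + a.b.0) | --a--▸ n2, --a--▸ n3, --b--▸ n4
  n2 = 0 | stopped
  n3 = b.0 | --b--▸ n2
  n4 = b.((rec X. a.(b.b.(X + 0) + (a.0 + X\{a} + a.b.0))) + 0) | --b--▸ n5
  n5 = (rec X. a.(b.b.(X + 0) + (a.0 + X\{a} + a.b.0))) + 0 | --a--▸ n1
Partition-refinement fixed point:
  B0 = {m0, m5}
  B1 = {m1}
  B2 = {m3, n3}
  B3 = {m2, n2}
  B4 = {m4}
  B5 = {n0, n5}
  B6 = {n1}
  B7 = {n4}
m0 ∈ B0, n0 ∈ B5 → different blocks

NO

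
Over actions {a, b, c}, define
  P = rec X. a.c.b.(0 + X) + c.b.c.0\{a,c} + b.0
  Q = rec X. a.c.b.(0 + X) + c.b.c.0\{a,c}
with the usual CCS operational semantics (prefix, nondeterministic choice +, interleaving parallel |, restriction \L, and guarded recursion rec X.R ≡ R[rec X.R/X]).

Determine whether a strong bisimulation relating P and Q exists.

P ≁ Q

Reachable graph of P (8 states):
  p0 = rec X. a.c.b.(0 + X) + c.b.c.0\{a,c} + b.0 | --a--▸ p1, --b--▸ p2, --c--▸ p3
  p1 = c.b.(0 + (rec X. a.c.b.(0 + X) + c.b.c.0\{a,c} + b.0)) | --c--▸ p4
  p2 = 0 | stopped
  p3 = b.c.0\{a,c} | --b--▸ p5
  p4 = b.(0 + (rec X. a.c.b.(0 + X) + c.b.c.0\{a,c} + b.0)) | --b--▸ p6
  p5 = c.0\{a,c} | --c--▸ p7
  p6 = 0 + (rec X. a.c.b.(0 + X) + c.b.c.0\{a,c} + b.0) | --a--▸ p1, --b--▸ p2, --c--▸ p3
  p7 = 0\{a,c} | stopped
Reachable graph of Q (7 states):
  q0 = rec X. a.c.b.(0 + X) + c.b.c.0\{a,c} | --a--▸ q1, --c--▸ q2
  q1 = c.b.(0 + (rec X. a.c.b.(0 + X) + c.b.c.0\{a,c})) | --c--▸ q3
  q2 = b.c.0\{a,c} | --b--▸ q4
  q3 = b.(0 + (rec X. a.c.b.(0 + X) + c.b.c.0\{a,c})) | --b--▸ q5
  q4 = c.0\{a,c} | --c--▸ q6
  q5 = 0 + (rec X. a.c.b.(0 + X) + c.b.c.0\{a,c}) | --a--▸ q1, --c--▸ q2
  q6 = 0\{a,c} | stopped
Partition-refinement fixed point:
  B0 = {p0, p6}
  B1 = {p3, q2}
  B2 = {p5, q4}
  B3 = {p2, p7, q6}
  B4 = {p1}
  B5 = {p4}
  B6 = {q0, q5}
  B7 = {q1}
  B8 = {q3}
p0 ∈ B0, q0 ∈ B6 → different blocks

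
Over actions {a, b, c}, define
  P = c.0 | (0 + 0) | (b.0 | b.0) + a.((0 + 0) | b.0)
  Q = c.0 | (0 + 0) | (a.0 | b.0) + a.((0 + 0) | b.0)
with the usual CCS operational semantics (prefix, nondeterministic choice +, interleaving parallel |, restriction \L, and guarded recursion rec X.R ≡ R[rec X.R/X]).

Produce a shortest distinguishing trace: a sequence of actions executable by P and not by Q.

bb

LTS(P): 10 reachable states
  p0 = c.0 | (0 + 0) | (b.0 | b.0) + a.((0 + 0) | b.0) ⊢ —a→ p1, —b→ p2, —b→ p3, —c→ p4
  p1 = (0 + 0) | b.0 ⊢ —b→ p5
  p2 = c.0 | (0 + 0) | (0 | b.0) ⊢ —b→ p6, —c→ p7
  p3 = c.0 | (0 + 0) | (b.0 | 0) ⊢ —b→ p6, —c→ p8
  p4 = 0 | (0 + 0) | (b.0 | b.0) ⊢ —b→ p7, —b→ p8
  p5 = (0 + 0) | 0 ⊢ ∅
  p6 = c.0 | (0 + 0) | (0 | 0) ⊢ —c→ p9
  p7 = 0 | (0 + 0) | (0 | b.0) ⊢ —b→ p9
  p8 = 0 | (0 + 0) | (b.0 | 0) ⊢ —b→ p9
  p9 = 0 | (0 + 0) | (0 | 0) ⊢ ∅
LTS(Q): 10 reachable states
  q0 = c.0 | (0 + 0) | (a.0 | b.0) + a.((0 + 0) | b.0) ⊢ —a→ q1, —a→ q2, —b→ q3, —c→ q4
  q1 = (0 + 0) | b.0 ⊢ —b→ q5
  q2 = c.0 | (0 + 0) | (0 | b.0) ⊢ —b→ q6, —c→ q7
  q3 = c.0 | (0 + 0) | (a.0 | 0) ⊢ —a→ q6, —c→ q8
  q4 = 0 | (0 + 0) | (a.0 | b.0) ⊢ —a→ q7, —b→ q8
  q5 = (0 + 0) | 0 ⊢ ∅
  q6 = c.0 | (0 + 0) | (0 | 0) ⊢ —c→ q9
  q7 = 0 | (0 + 0) | (0 | b.0) ⊢ —b→ q9
  q8 = 0 | (0 + 0) | (a.0 | 0) ⊢ —a→ q9
  q9 = 0 | (0 + 0) | (0 | 0) ⊢ ∅
Run σ = ⟨bb⟩ on P: start {p0}
  after b @ step 1: {p2, p3}
  after b @ step 2: {p6}
  — P admits the full trace.
Run σ = ⟨bb⟩ on Q: start {q0}
  after b @ step 1: {q3}
  after b @ step 2: ∅ (Q stuck)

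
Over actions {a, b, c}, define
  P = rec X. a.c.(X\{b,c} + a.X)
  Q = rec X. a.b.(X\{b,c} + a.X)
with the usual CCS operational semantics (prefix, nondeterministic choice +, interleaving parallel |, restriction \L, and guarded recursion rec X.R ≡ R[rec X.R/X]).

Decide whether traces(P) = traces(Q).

LTS(P): 4 reachable states
  m0 = rec X. a.c.(X\{b,c} + a.X) has moves -a-> m1
  m1 = c.((rec X. a.c.(X\{b,c} + a.X))\{b,c} + a.(rec X. a.c.(X\{b,c} + a.X))) has moves -c-> m2
  m2 = (rec X. a.c.(X\{b,c} + a.X))\{b,c} + a.(rec X. a.c.(X\{b,c} + a.X)) has moves -a-> m0, -a-> m3
  m3 = (c.((rec X. a.c.(X\{b,c} + a.X))\{b,c} + a.(rec X. a.c.(X\{b,c} + a.X))))\{b,c} has moves ·
LTS(Q): 4 reachable states
  n0 = rec X. a.b.(X\{b,c} + a.X) has moves -a-> n1
  n1 = b.((rec X. a.b.(X\{b,c} + a.X))\{b,c} + a.(rec X. a.b.(X\{b,c} + a.X))) has moves -b-> n2
  n2 = (rec X. a.b.(X\{b,c} + a.X))\{b,c} + a.(rec X. a.b.(X\{b,c} + a.X)) has moves -a-> n0, -a-> n3
  n3 = (b.((rec X. a.b.(X\{b,c} + a.X))\{b,c} + a.(rec X. a.b.(X\{b,c} + a.X))))\{b,c} has moves ·
Run σ = ⟨ac⟩ on P: start {m0}
  after a @ step 1: {m1}
  after c @ step 2: {m2}
  ✓ P
Run σ = ⟨ac⟩ on Q: start {n0}
  after a @ step 1: {n1}
  after c @ step 2: no successor for Q

traces(P) ≠ traces(Q) — witness ⟨ac⟩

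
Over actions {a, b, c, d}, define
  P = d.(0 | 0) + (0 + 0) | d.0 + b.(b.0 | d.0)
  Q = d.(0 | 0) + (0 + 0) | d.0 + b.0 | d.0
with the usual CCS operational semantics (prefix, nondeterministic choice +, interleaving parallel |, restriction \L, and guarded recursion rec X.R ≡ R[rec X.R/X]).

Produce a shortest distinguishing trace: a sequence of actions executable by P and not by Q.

Reachable graph of P (6 states):
  u0 = d.(0 | 0) + (0 + 0) | d.0 + b.(b.0 | d.0) has moves ··b··> u1, ··d··> u2, ··d··> u3
  u1 = b.0 | d.0 has moves ··b··> u4, ··d··> u5
  u2 = (0 + 0) | 0 has moves stopped
  u3 = 0 | 0 has moves stopped
  u4 = 0 | d.0 has moves ··d··> u3
  u5 = b.0 | 0 has moves ··b··> u3
Reachable graph of Q (5 states):
  v0 = d.(0 | 0) + (0 + 0) | d.0 + b.0 | d.0 has moves ··b··> v1, ··d··> v2, ··d··> v3, ··d··> v4
  v1 = 0 | d.0 has moves ··d··> v3
  v2 = (0 + 0) | 0 has moves stopped
  v3 = 0 | 0 has moves stopped
  v4 = b.0 | 0 has moves ··b··> v3
Run σ = ⟨bb⟩ on P: start {u0}
  step 1 (b): {u1}
  step 2 (b): {u4}
  ✓ P
Run σ = ⟨bb⟩ on Q: start {v0}
  step 1 (b): {v1}
  step 2 (b): ∅  — Q cannot continue

bb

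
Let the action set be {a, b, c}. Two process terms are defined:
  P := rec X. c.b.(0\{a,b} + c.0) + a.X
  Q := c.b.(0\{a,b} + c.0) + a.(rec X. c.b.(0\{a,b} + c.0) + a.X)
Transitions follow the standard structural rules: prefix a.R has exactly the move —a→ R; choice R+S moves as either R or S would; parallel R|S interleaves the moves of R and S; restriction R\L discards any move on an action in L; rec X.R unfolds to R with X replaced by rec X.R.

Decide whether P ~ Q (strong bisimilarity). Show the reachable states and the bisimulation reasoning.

YES

LTS(P): 4 reachable states
  p0 = rec X. c.b.(0\{a,b} + c.0) + a.X ⊢ =a=> p0, =c=> p1
  p1 = b.(0\{a,b} + c.0) ⊢ =b=> p2
  p2 = 0\{a,b} + c.0 ⊢ =c=> p3
  p3 = 0 ⊢ deadlocked
LTS(Q): 5 reachable states
  q0 = c.b.(0\{a,b} + c.0) + a.(rec X. c.b.(0\{a,b} + c.0) + a.X) ⊢ =a=> q1, =c=> q2
  q1 = rec X. c.b.(0\{a,b} + c.0) + a.X ⊢ =a=> q1, =c=> q2
  q2 = b.(0\{a,b} + c.0) ⊢ =b=> q3
  q3 = 0\{a,b} + c.0 ⊢ =c=> q4
  q4 = 0 ⊢ deadlocked
Partition-refinement fixed point:
  B0 = {p0, q0, q1}
  B1 = {p1, q2}
  B2 = {p2, q3}
  B3 = {p3, q4}
p0 ∈ B0, q0 ∈ B0 → same block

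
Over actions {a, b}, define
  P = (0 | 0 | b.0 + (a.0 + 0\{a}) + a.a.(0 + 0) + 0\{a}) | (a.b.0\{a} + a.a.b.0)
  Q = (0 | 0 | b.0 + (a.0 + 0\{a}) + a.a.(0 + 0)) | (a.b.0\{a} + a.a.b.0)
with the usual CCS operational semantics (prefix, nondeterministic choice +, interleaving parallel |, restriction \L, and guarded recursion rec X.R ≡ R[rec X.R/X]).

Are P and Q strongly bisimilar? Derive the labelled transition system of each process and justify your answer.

P's transition system — 30 states:
  p0 = (0 | 0 | b.0 + (a.0 + 0\{a}) + a.a.(0 + 0) + 0\{a}) | (a.b.0\{a} + a.a.b.0) | -a-> p1, -a-> p2, -a-> p3, -a-> p4, -b-> p5
  p1 = (0 | 0 | b.0 + (a.0 + 0\{a}) + a.a.(0 + 0) + 0\{a}) | a.b.0 | -a-> p6, -a-> p7, -a-> p8, -b-> p9
  p2 = (0 | 0 | b.0 + (a.0 + 0\{a}) + a.a.(0 + 0) + 0\{a}) | b.0\{a} | -a-> p10, -a-> p11, -b-> p12, -b-> p13
  p3 = 0 | (a.b.0\{a} + a.a.b.0) | -a-> p10, -a-> p7
  p4 = a.(0 + 0) | (a.b.0\{a} + a.a.b.0) | -a-> p11, -a-> p14, -a-> p8
  p5 = 0 | 0 | 0 | (a.b.0\{a} + a.a.b.0) | -a-> p13, -a-> p9
  p6 = (0 | 0 | b.0 + (a.0 + 0\{a}) + a.a.(0 + 0) + 0\{a}) | b.0 | -a-> p15, -a-> p16, -b-> p17, -b-> p18
  p7 = 0 | a.b.0 | -a-> p15
  p8 = a.(0 + 0) | a.b.0 | -a-> p16, -a-> p19
  p9 = 0 | 0 | 0 | a.b.0 | -a-> p18
  p10 = 0 | b.0\{a} | -b-> p20
  p11 = a.(0 + 0) | b.0\{a} | -a-> p21, -b-> p22
  p12 = (0 | 0 | b.0 + (a.0 + 0\{a}) + a.a.(0 + 0) + 0\{a}) | 0\{a} | -a-> p20, -a-> p22, -b-> p23
  p13 = 0 | 0 | 0 | b.0\{a} | -b-> p23
  p14 = (0 + 0) | (a.b.0\{a} + a.a.b.0) | -a-> p19, -a-> p21
  p15 = 0 | b.0 | -b-> p24
  p16 = a.(0 + 0) | b.0 | -a-> p25, -b-> p26
  p17 = (0 | 0 | b.0 + (a.0 + 0\{a}) + a.a.(0 + 0) + 0\{a}) | 0 | -a-> p24, -a-> p26, -b-> p27
  p18 = 0 | 0 | 0 | b.0 | -b-> p27
  p19 = (0 + 0) | a.b.0 | -a-> p25
  p20 = 0 | 0\{a} | (no moves)
  p21 = (0 + 0) | b.0\{a} | -b-> p28
  p22 = a.(0 + 0) | 0\{a} | -a-> p28
  p23 = 0 | 0 | 0 | 0\{a} | (no moves)
  p24 = 0 | 0 | (no moves)
  p25 = (0 + 0) | b.0 | -b-> p29
  p26 = a.(0 + 0) | 0 | -a-> p29
  p27 = 0 | 0 | 0 | 0 | (no moves)
  p28 = (0 + 0) | 0\{a} | (no moves)
  p29 = (0 + 0) | 0 | (no moves)
Q's transition system — 30 states:
  q0 = (0 | 0 | b.0 + (a.0 + 0\{a}) + a.a.(0 + 0)) | (a.b.0\{a} + a.a.b.0) | -a-> q1, -a-> q2, -a-> q3, -a-> q4, -b-> q5
  q1 = (0 | 0 | b.0 + (a.0 + 0\{a}) + a.a.(0 + 0)) | a.b.0 | -a-> q6, -a-> q7, -a-> q8, -b-> q9
  q2 = (0 | 0 | b.0 + (a.0 + 0\{a}) + a.a.(0 + 0)) | b.0\{a} | -a-> q10, -a-> q11, -b-> q12, -b-> q13
  q3 = 0 | (a.b.0\{a} + a.a.b.0) | -a-> q10, -a-> q7
  q4 = a.(0 + 0) | (a.b.0\{a} + a.a.b.0) | -a-> q11, -a-> q14, -a-> q8
  q5 = 0 | 0 | 0 | (a.b.0\{a} + a.a.b.0) | -a-> q13, -a-> q9
  q6 = (0 | 0 | b.0 + (a.0 + 0\{a}) + a.a.(0 + 0)) | b.0 | -a-> q15, -a-> q16, -b-> q17, -b-> q18
  q7 = 0 | a.b.0 | -a-> q15
  q8 = a.(0 + 0) | a.b.0 | -a-> q16, -a-> q19
  q9 = 0 | 0 | 0 | a.b.0 | -a-> q18
  q10 = 0 | b.0\{a} | -b-> q20
  q11 = a.(0 + 0) | b.0\{a} | -a-> q21, -b-> q22
  q12 = (0 | 0 | b.0 + (a.0 + 0\{a}) + a.a.(0 + 0)) | 0\{a} | -a-> q20, -a-> q22, -b-> q23
  q13 = 0 | 0 | 0 | b.0\{a} | -b-> q23
  q14 = (0 + 0) | (a.b.0\{a} + a.a.b.0) | -a-> q19, -a-> q21
  q15 = 0 | b.0 | -b-> q24
  q16 = a.(0 + 0) | b.0 | -a-> q25, -b-> q26
  q17 = (0 | 0 | b.0 + (a.0 + 0\{a}) + a.a.(0 + 0)) | 0 | -a-> q24, -a-> q26, -b-> q27
  q18 = 0 | 0 | 0 | b.0 | -b-> q27
  q19 = (0 + 0) | a.b.0 | -a-> q25
  q20 = 0 | 0\{a} | (no moves)
  q21 = (0 + 0) | b.0\{a} | -b-> q28
  q22 = a.(0 + 0) | 0\{a} | -a-> q28
  q23 = 0 | 0 | 0 | 0\{a} | (no moves)
  q24 = 0 | 0 | (no moves)
  q25 = (0 + 0) | b.0 | -b-> q29
  q26 = a.(0 + 0) | 0 | -a-> q29
  q27 = 0 | 0 | 0 | 0 | (no moves)
  q28 = (0 + 0) | 0\{a} | (no moves)
  q29 = (0 + 0) | 0 | (no moves)
Partition-refinement fixed point:
  B0 = {p0, q0}
  B1 = {p14, p3, p5, q14, q3, q5}
  B2 = {p19, p7, p9, q19, q7, q9}
  B3 = {p10, p13, p15, p18, p21, p25, q10, q13, q15, q18, q21, q25}
  B4 = {p20, p23, p24, p27, p28, p29, q20, q23, q24, q27, q28, q29}
  B5 = {p2, p6, q2, q6}
  B6 = {p11, p16, q11, q16}
  B7 = {p22, p26, q22, q26}
  B8 = {p12, p17, q12, q17}
  B9 = {p4, q4}
  B10 = {p8, q8}
  B11 = {p1, q1}
p0 ∈ B0, q0 ∈ B0 → same block

P ~ Q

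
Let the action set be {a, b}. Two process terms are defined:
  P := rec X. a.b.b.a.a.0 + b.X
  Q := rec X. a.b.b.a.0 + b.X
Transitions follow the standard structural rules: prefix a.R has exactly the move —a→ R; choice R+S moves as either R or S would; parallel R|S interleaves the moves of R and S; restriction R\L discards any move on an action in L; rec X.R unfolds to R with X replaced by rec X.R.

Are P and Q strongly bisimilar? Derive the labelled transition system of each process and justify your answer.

not bisimilar

Reachable graph of P (6 states):
  s0 = rec X. a.b.b.a.a.0 + b.X has moves =a=> s1, =b=> s0
  s1 = b.b.a.a.0 has moves =b=> s2
  s2 = b.a.a.0 has moves =b=> s3
  s3 = a.a.0 has moves =a=> s4
  s4 = a.0 has moves =a=> s5
  s5 = 0 has moves ∅
Reachable graph of Q (5 states):
  t0 = rec X. a.b.b.a.0 + b.X has moves =a=> t1, =b=> t0
  t1 = b.b.a.0 has moves =b=> t2
  t2 = b.a.0 has moves =b=> t3
  t3 = a.0 has moves =a=> t4
  t4 = 0 has moves ∅
Coarsest stable partition (strong bisimilarity classes):
  B0 = {s0}
  B1 = {s1}
  B2 = {s2}
  B3 = {s3}
  B4 = {s4, t3}
  B5 = {s5, t4}
  B6 = {t0}
  B7 = {t1}
  B8 = {t2}
s0 ∈ B0, t0 ∈ B6 → different blocks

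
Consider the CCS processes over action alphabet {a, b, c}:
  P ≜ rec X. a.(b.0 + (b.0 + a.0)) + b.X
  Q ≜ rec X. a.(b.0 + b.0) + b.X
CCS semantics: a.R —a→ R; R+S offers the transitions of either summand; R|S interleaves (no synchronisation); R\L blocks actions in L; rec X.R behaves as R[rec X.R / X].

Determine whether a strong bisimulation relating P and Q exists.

NO

LTS(P): 3 reachable states
  u0 = rec X. a.(b.0 + (b.0 + a.0)) + b.X → --a--▸ u1, --b--▸ u0
  u1 = b.0 + (b.0 + a.0) → --a--▸ u2, --b--▸ u2
  u2 = 0 → (no moves)
LTS(Q): 3 reachable states
  v0 = rec X. a.(b.0 + b.0) + b.X → --a--▸ v1, --b--▸ v0
  v1 = b.0 + b.0 → --b--▸ v2
  v2 = 0 → (no moves)
Bisimilarity quotient blocks:
  B0 = {u0}
  B1 = {u1}
  B2 = {u2, v2}
  B3 = {v0}
  B4 = {v1}
u0 ∈ B0, v0 ∈ B3 → different blocks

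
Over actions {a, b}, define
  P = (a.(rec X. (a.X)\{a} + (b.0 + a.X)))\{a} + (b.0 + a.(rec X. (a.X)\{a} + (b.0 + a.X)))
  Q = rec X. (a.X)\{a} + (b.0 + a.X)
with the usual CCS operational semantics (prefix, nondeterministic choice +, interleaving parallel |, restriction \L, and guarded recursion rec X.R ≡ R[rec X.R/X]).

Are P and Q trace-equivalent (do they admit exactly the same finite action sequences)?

YES

LTS(P): 3 reachable states
  s0 = (a.(rec X. (a.X)\{a} + (b.0 + a.X)))\{a} + (b.0 + a.(rec X. (a.X)\{a} + (b.0 + a.X))) ⊢ ··a··> s1, ··b··> s2
  s1 = rec X. (a.X)\{a} + (b.0 + a.X) ⊢ ··a··> s1, ··b··> s2
  s2 = 0 ⊢ ·
LTS(Q): 2 reachable states
  t0 = rec X. (a.X)\{a} + (b.0 + a.X) ⊢ ··a··> t0, ··b··> t1
  t1 = 0 ⊢ ·
Bisimilarity quotient blocks:
  B0 = {s0, s1, t0}
  B1 = {s2, t1}
s0 ∈ B0, t0 ∈ B0 → same block
Bisimilar ⇒ trace-equivalent.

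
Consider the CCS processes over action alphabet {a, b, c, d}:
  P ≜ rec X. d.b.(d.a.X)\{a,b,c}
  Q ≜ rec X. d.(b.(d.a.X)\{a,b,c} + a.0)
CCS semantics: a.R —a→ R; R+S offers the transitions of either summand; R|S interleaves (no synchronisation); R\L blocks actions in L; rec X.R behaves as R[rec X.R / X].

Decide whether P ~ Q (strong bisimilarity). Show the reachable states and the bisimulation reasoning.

P's transition system — 4 states:
  m0 = rec X. d.b.(d.a.X)\{a,b,c} has moves =d=> m1
  m1 = b.(d.a.(rec X. d.b.(d.a.X)\{a,b,c}))\{a,b,c} has moves =b=> m2
  m2 = (d.a.(rec X. d.b.(d.a.X)\{a,b,c}))\{a,b,c} has moves =d=> m3
  m3 = (a.(rec X. d.b.(d.a.X)\{a,b,c}))\{a,b,c} has moves ∅
Q's transition system — 5 states:
  n0 = rec X. d.(b.(d.a.X)\{a,b,c} + a.0) has moves =d=> n1
  n1 = b.(d.a.(rec X. d.(b.(d.a.X)\{a,b,c} + a.0)))\{a,b,c} + a.0 has moves =a=> n2, =b=> n3
  n2 = 0 has moves ∅
  n3 = (d.a.(rec X. d.(b.(d.a.X)\{a,b,c} + a.0)))\{a,b,c} has moves =d=> n4
  n4 = (a.(rec X. d.(b.(d.a.X)\{a,b,c} + a.0)))\{a,b,c} has moves ∅
Partition-refinement fixed point:
  B0 = {m0}
  B1 = {m1}
  B2 = {m2, n3}
  B3 = {m3, n2, n4}
  B4 = {n0}
  B5 = {n1}
m0 ∈ B0, n0 ∈ B4 → different blocks

not bisimilar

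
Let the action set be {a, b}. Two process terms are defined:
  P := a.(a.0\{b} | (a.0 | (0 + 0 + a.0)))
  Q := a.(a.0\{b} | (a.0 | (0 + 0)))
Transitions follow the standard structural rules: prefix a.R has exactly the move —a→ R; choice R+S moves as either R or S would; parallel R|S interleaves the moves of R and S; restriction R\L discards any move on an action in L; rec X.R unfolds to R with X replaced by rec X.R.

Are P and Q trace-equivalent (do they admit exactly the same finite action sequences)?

trace-distinct — witness ⟨aaaa⟩

Reachable graph of P (9 states):
  p0 = a.(a.0\{b} | (a.0 | (0 + 0 + a.0))) | =a=> p1
  p1 = a.0\{b} | (a.0 | (0 + 0 + a.0)) | =a=> p2, =a=> p3, =a=> p4
  p2 = 0\{b} | (a.0 | (0 + 0 + a.0)) | =a=> p5, =a=> p6
  p3 = a.0\{b} | (0 | (0 + 0 + a.0)) | =a=> p5, =a=> p7
  p4 = a.0\{b} | (a.0 | 0) | =a=> p6, =a=> p7
  p5 = 0\{b} | (0 | (0 + 0 + a.0)) | =a=> p8
  p6 = 0\{b} | (a.0 | 0) | =a=> p8
  p7 = a.0\{b} | (0 | 0) | =a=> p8
  p8 = 0\{b} | (0 | 0) | (no moves)
Reachable graph of Q (5 states):
  q0 = a.(a.0\{b} | (a.0 | (0 + 0))) | =a=> q1
  q1 = a.0\{b} | (a.0 | (0 + 0)) | =a=> q2, =a=> q3
  q2 = 0\{b} | (a.0 | (0 + 0)) | =a=> q4
  q3 = a.0\{b} | (0 | (0 + 0)) | =a=> q4
  q4 = 0\{b} | (0 | (0 + 0)) | (no moves)
Run σ = ⟨aaaa⟩ on P: start {p0}
  after a @ step 1: {p1}
  after a @ step 2: {p2, p3, p4}
  after a @ step 3: {p5, p6, p7}
  after a @ step 4: {p8}
  ✓ P
Run σ = ⟨aaaa⟩ on Q: start {q0}
  after a @ step 1: {q1}
  after a @ step 2: {q2, q3}
  after a @ step 3: {q4}
  after a @ step 4: no successor for Q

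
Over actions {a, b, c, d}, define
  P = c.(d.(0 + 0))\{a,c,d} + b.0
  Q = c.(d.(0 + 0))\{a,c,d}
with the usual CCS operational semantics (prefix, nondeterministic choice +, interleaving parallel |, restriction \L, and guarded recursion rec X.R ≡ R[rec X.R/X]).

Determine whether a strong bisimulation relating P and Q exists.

P's transition system — 3 states:
  s0 = c.(d.(0 + 0))\{a,c,d} + b.0 ⊢ =b=> s1, =c=> s2
  s1 = 0 ⊢ ∅
  s2 = (d.(0 + 0))\{a,c,d} ⊢ ∅
Q's transition system — 2 states:
  t0 = c.(d.(0 + 0))\{a,c,d} ⊢ =c=> t1
  t1 = (d.(0 + 0))\{a,c,d} ⊢ ∅
Bisimilarity quotient blocks:
  B0 = {s0}
  B1 = {s1, s2, t1}
  B2 = {t0}
s0 ∈ B0, t0 ∈ B2 → different blocks

not bisimilar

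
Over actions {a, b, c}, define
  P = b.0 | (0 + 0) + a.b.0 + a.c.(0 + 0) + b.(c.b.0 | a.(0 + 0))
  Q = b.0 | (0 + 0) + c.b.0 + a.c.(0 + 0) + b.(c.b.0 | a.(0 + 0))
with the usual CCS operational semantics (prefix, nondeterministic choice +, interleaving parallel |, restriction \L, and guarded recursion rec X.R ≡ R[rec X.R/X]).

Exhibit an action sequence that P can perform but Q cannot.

ab

P's transition system — 11 states:
  s0 = b.0 | (0 + 0) + a.b.0 + a.c.(0 + 0) + b.(c.b.0 | a.(0 + 0)) :: =a=> s1, =a=> s2, =b=> s3, =b=> s4
  s1 = b.0 :: =b=> s5
  s2 = c.(0 + 0) :: =c=> s6
  s3 = 0 | (0 + 0) :: ∅
  s4 = c.b.0 | a.(0 + 0) :: =a=> s7, =c=> s8
  s5 = 0 :: ∅
  s6 = 0 + 0 :: ∅
  s7 = c.b.0 | (0 + 0) :: =c=> s9
  s8 = b.0 | a.(0 + 0) :: =a=> s9, =b=> s10
  s9 = b.0 | (0 + 0) :: =b=> s3
  s10 = 0 | a.(0 + 0) :: =a=> s3
Q's transition system — 11 states:
  t0 = b.0 | (0 + 0) + c.b.0 + a.c.(0 + 0) + b.(c.b.0 | a.(0 + 0)) :: =a=> t1, =b=> t2, =b=> t3, =c=> t4
  t1 = c.(0 + 0) :: =c=> t5
  t2 = 0 | (0 + 0) :: ∅
  t3 = c.b.0 | a.(0 + 0) :: =a=> t6, =c=> t7
  t4 = b.0 :: =b=> t8
  t5 = 0 + 0 :: ∅
  t6 = c.b.0 | (0 + 0) :: =c=> t9
  t7 = b.0 | a.(0 + 0) :: =a=> t9, =b=> t10
  t8 = 0 :: ∅
  t9 = b.0 | (0 + 0) :: =b=> t2
  t10 = 0 | a.(0 + 0) :: =a=> t2
Executing ab from P (initial set {s0}):
  after a @ step 1: {s1, s2}
  after b @ step 2: {s5}
  ✓ P
Executing ab from Q (initial set {t0}):
  after a @ step 1: {t1}
  after b @ step 2: ∅ (Q stuck)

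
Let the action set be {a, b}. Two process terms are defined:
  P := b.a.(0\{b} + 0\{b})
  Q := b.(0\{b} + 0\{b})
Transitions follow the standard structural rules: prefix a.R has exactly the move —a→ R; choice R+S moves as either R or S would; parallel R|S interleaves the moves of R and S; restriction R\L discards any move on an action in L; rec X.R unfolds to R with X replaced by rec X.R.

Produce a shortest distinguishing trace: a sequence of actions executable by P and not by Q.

ba

P's transition system — 3 states:
  s0 = b.a.(0\{b} + 0\{b}) has moves =b=> s1
  s1 = a.(0\{b} + 0\{b}) has moves =a=> s2
  s2 = 0\{b} + 0\{b} has moves ∅
Q's transition system — 2 states:
  t0 = b.(0\{b} + 0\{b}) has moves =b=> t1
  t1 = 0\{b} + 0\{b} has moves ∅
Executing ba from P (initial set {s0}):
  after b @ step 1: {s1}
  after a @ step 2: {s2}
  P completes σ.
Executing ba from Q (initial set {t0}):
  after b @ step 1: {t1}
  after a @ step 2: ∅  — Q cannot continue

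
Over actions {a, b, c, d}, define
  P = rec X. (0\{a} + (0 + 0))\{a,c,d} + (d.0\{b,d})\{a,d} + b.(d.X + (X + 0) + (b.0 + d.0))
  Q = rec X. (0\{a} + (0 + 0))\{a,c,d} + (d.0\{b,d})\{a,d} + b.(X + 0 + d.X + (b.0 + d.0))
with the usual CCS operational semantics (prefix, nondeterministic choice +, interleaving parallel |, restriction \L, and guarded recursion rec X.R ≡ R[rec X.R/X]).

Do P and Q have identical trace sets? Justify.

YES

Reachable graph of P (3 states):
  m0 = rec X. (0\{a} + (0 + 0))\{a,c,d} + (d.0\{b,d})\{a,d} + b.(d.X + (X + 0) + (b.0 + d.0)) | =b=> m1
  m1 = d.(rec X. (0\{a} + (0 + 0))\{a,c,d} + (d.0\{b,d})\{a,d} + b.(d.X + (X + 0) + (b.0 + d.0))) + ((rec X. (0\{a} + (0 + 0))\{a,c,d} + (d.0\{b,d})\{a,d} + b.(d.X + (X + 0) + (b.0 + d.0))) + 0) + (b.0 + d.0) | =b=> m1, =b=> m2, =d=> m0, =d=> m2
  m2 = 0 | ∅
Reachable graph of Q (3 states):
  n0 = rec X. (0\{a} + (0 + 0))\{a,c,d} + (d.0\{b,d})\{a,d} + b.(X + 0 + d.X + (b.0 + d.0)) | =b=> n1
  n1 = (rec X. (0\{a} + (0 + 0))\{a,c,d} + (d.0\{b,d})\{a,d} + b.(X + 0 + d.X + (b.0 + d.0))) + 0 + d.(rec X. (0\{a} + (0 + 0))\{a,c,d} + (d.0\{b,d})\{a,d} + b.(X + 0 + d.X + (b.0 + d.0))) + (b.0 + d.0) | =b=> n1, =b=> n2, =d=> n0, =d=> n2
  n2 = 0 | ∅
Partition-refinement fixed point:
  B0 = {m0, n0}
  B1 = {m1, n1}
  B2 = {m2, n2}
m0 ∈ B0, n0 ∈ B0 → same block
Bisimilar ⇒ trace-equivalent.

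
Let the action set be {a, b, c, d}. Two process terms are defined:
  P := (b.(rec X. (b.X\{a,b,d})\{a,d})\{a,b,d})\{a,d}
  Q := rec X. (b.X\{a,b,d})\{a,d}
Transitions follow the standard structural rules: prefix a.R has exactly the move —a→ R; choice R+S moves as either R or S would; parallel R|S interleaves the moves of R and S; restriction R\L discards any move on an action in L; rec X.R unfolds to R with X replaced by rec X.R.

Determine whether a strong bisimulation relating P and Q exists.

P's transition system — 2 states:
  s0 = (b.(rec X. (b.X\{a,b,d})\{a,d})\{a,b,d})\{a,d} → ··b··> s1
  s1 = (rec X. (b.X\{a,b,d})\{a,d})\{a,b,d}\{a,d} → ∅
Q's transition system — 2 states:
  t0 = rec X. (b.X\{a,b,d})\{a,d} → ··b··> t1
  t1 = (rec X. (b.X\{a,b,d})\{a,d})\{a,b,d}\{a,d} → ∅
Partition-refinement fixed point:
  B0 = {s0, t0}
  B1 = {s1, t1}
s0 ∈ B0, t0 ∈ B0 → same block

P ~ Q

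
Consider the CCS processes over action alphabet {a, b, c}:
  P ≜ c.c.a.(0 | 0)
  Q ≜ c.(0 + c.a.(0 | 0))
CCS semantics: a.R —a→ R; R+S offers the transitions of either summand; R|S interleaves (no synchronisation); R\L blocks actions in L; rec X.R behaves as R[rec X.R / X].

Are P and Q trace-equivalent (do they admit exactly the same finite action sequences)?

Reachable graph of P (4 states):
  s0 = c.c.a.(0 | 0) | ··c··> s1
  s1 = c.a.(0 | 0) | ··c··> s2
  s2 = a.(0 | 0) | ··a··> s3
  s3 = 0 | 0 | stopped
Reachable graph of Q (4 states):
  t0 = c.(0 + c.a.(0 | 0)) | ··c··> t1
  t1 = 0 + c.a.(0 | 0) | ··c··> t2
  t2 = a.(0 | 0) | ··a··> t3
  t3 = 0 | 0 | stopped
Coarsest stable partition (strong bisimilarity classes):
  B0 = {s0, t0}
  B1 = {s1, t1}
  B2 = {s2, t2}
  B3 = {s3, t3}
s0 ∈ B0, t0 ∈ B0 → same block
Bisimilar ⇒ trace-equivalent.

trace-equivalent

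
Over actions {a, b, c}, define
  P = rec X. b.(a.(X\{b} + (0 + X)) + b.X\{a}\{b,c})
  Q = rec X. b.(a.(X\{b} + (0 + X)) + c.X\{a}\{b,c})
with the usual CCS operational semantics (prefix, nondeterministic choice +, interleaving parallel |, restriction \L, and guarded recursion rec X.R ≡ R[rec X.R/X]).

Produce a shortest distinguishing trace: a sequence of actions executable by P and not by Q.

P's transition system — 4 states:
  s0 = rec X. b.(a.(X\{b} + (0 + X)) + b.X\{a}\{b,c}) → —b→ s1
  s1 = a.((rec X. b.(a.(X\{b} + (0 + X)) + b.X\{a}\{b,c}))\{b} + (0 + (rec X. b.(a.(X\{b} + (0 + X)) + b.X\{a}\{b,c})))) + b.(rec X. b.(a.(X\{b} + (0 + X)) + b.X\{a}\{b,c}))\{a}\{b,c} → —a→ s2, —b→ s3
  s2 = (rec X. b.(a.(X\{b} + (0 + X)) + b.X\{a}\{b,c}))\{b} + (0 + (rec X. b.(a.(X\{b} + (0 + X)) + b.X\{a}\{b,c}))) → —b→ s1
  s3 = (rec X. b.(a.(X\{b} + (0 + X)) + b.X\{a}\{b,c}))\{a}\{b,c} → ∅
Q's transition system — 4 states:
  t0 = rec X. b.(a.(X\{b} + (0 + X)) + c.X\{a}\{b,c}) → —b→ t1
  t1 = a.((rec X. b.(a.(X\{b} + (0 + X)) + c.X\{a}\{b,c}))\{b} + (0 + (rec X. b.(a.(X\{b} + (0 + X)) + c.X\{a}\{b,c})))) + c.(rec X. b.(a.(X\{b} + (0 + X)) + c.X\{a}\{b,c}))\{a}\{b,c} → —a→ t2, —c→ t3
  t2 = (rec X. b.(a.(X\{b} + (0 + X)) + c.X\{a}\{b,c}))\{b} + (0 + (rec X. b.(a.(X\{b} + (0 + X)) + c.X\{a}\{b,c}))) → —b→ t1
  t3 = (rec X. b.(a.(X\{b} + (0 + X)) + c.X\{a}\{b,c}))\{a}\{b,c} → ∅
Trace ⟨bb⟩ through P, begin at {s0}:
  after b @ step 1: {s1}
  after b @ step 2: {s3}
  ✓ P
Trace ⟨bb⟩ through Q, begin at {t0}:
  after b @ step 1: {t1}
  after b @ step 2: no successor for Q

bb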